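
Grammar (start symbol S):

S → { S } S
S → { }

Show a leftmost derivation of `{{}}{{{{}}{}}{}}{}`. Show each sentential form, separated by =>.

S => {S}S => {{}}S => {{}}{S}S => {{}}{{S}S}S => {{}}{{{S}S}S}S => {{}}{{{{}}S}S}S => {{}}{{{{}}{}}S}S => {{}}{{{{}}{}}{}}S => {{}}{{{{}}{}}{}}{}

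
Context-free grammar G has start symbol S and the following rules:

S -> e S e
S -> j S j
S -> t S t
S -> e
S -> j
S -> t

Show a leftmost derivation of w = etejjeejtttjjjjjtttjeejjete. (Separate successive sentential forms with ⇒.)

S ⇒ eSe ⇒ etSte ⇒ eteSete ⇒ etejSjete ⇒ etejjSjjete ⇒ etejjeSejjete ⇒ etejjeeSeejjete ⇒ etejjeejSjeejjete ⇒ etejjeejtStjeejjete ⇒ etejjeejttSttjeejjete ⇒ etejjeejtttStttjeejjete ⇒ etejjeejtttjSjtttjeejjete ⇒ etejjeejtttjjSjjtttjeejjete ⇒ etejjeejtttjjjjjtttjeejjete

S ⇒ eSe   [S -> e S e]
eSe ⇒ etSte   [S -> t S t]
etSte ⇒ eteSete   [S -> e S e]
eteSete ⇒ etejSjete   [S -> j S j]
etejSjete ⇒ etejjSjjete   [S -> j S j]
etejjSjjete ⇒ etejjeSejjete   [S -> e S e]
etejjeSejjete ⇒ etejjeeSeejjete   [S -> e S e]
etejjeeSeejjete ⇒ etejjeejSjeejjete   [S -> j S j]
etejjeejSjeejjete ⇒ etejjeejtStjeejjete   [S -> t S t]
etejjeejtStjeejjete ⇒ etejjeejttSttjeejjete   [S -> t S t]
etejjeejttSttjeejjete ⇒ etejjeejtttStttjeejjete   [S -> t S t]
etejjeejtttStttjeejjete ⇒ etejjeejtttjSjtttjeejjete   [S -> j S j]
etejjeejtttjSjtttjeejjete ⇒ etejjeejtttjjSjjtttjeejjete   [S -> j S j]
etejjeejtttjjSjjtttjeejjete ⇒ etejjeejtttjjjjjtttjeejjete   [S -> j]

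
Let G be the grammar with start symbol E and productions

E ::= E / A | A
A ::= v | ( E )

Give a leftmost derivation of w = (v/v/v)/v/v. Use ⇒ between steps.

E ⇒ E/A ⇒ E/A/A ⇒ A/A/A ⇒ (E)/A/A ⇒ (E/A)/A/A ⇒ (E/A/A)/A/A ⇒ (A/A/A)/A/A ⇒ (v/A/A)/A/A ⇒ (v/v/A)/A/A ⇒ (v/v/v)/A/A ⇒ (v/v/v)/v/A ⇒ (v/v/v)/v/v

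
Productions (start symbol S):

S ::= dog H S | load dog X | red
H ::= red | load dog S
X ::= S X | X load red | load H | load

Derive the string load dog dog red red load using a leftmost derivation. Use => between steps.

S => load dog X => load dog S X => load dog dog H S X => load dog dog red S X => load dog dog red red X => load dog dog red red load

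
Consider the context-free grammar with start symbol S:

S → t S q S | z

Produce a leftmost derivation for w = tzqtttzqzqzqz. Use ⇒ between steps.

S ⇒ tSqS ⇒ tzqS ⇒ tzqtSqS ⇒ tzqttSqSqS ⇒ tzqtttSqSqSqS ⇒ tzqtttzqSqSqS ⇒ tzqtttzqzqSqS ⇒ tzqtttzqzqzqS ⇒ tzqtttzqzqzqz

S ⇒ tSqS   [S → t S q S]
tSqS ⇒ tzqS   [S → z]
tzqS ⇒ tzqtSqS   [S → t S q S]
tzqtSqS ⇒ tzqttSqSqS   [S → t S q S]
tzqttSqSqS ⇒ tzqtttSqSqSqS   [S → t S q S]
tzqtttSqSqSqS ⇒ tzqtttzqSqSqS   [S → z]
tzqtttzqSqSqS ⇒ tzqtttzqzqSqS   [S → z]
tzqtttzqzqSqS ⇒ tzqtttzqzqzqS   [S → z]
tzqtttzqzqzqS ⇒ tzqtttzqzqzqz   [S → z]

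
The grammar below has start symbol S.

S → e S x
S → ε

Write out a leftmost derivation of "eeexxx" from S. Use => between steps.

S => eSx   [S → e S x]
eSx => eeSxx   [S → e S x]
eeSxx => eeeSxxx   [S → e S x]
eeeSxxx => eeexxx   [S → ε]

S=>eSx=>eeSxx=>eeeSxxx=>eeexxx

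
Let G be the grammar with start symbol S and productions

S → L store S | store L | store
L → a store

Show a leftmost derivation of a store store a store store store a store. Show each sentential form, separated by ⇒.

S ⇒ L store S ⇒ a store store S ⇒ a store store L store S ⇒ a store store a store store S ⇒ a store store a store store store L ⇒ a store store a store store store a store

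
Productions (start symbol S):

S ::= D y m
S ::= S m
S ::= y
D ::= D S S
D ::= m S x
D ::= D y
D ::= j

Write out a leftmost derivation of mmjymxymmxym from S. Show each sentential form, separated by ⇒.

S ⇒ Dym   [S ::= D y m]
Dym ⇒ mSxym   [D ::= m S x]
mSxym ⇒ mSmxym   [S ::= S m]
mSmxym ⇒ mDymmxym   [S ::= D y m]
mDymmxym ⇒ mmSxymmxym   [D ::= m S x]
mmSxymmxym ⇒ mmDymxymmxym   [S ::= D y m]
mmDymxymmxym ⇒ mmjymxymmxym   [D ::= j]

S ⇒ Dym ⇒ mSxym ⇒ mSmxym ⇒ mDymmxym ⇒ mmSxymmxym ⇒ mmDymxymmxym ⇒ mmjymxymmxym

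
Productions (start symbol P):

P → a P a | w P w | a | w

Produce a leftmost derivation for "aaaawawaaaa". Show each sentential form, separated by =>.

P=>aPa=>aaPaa=>aaaPaaa=>aaaaPaaaa=>aaaawPwaaaa=>aaaawawaaaa

P => aPa   [P → a P a]
aPa => aaPaa   [P → a P a]
aaPaa => aaaPaaa   [P → a P a]
aaaPaaa => aaaaPaaaa   [P → a P a]
aaaaPaaaa => aaaawPwaaaa   [P → w P w]
aaaawPwaaaa => aaaawawaaaa   [P → a]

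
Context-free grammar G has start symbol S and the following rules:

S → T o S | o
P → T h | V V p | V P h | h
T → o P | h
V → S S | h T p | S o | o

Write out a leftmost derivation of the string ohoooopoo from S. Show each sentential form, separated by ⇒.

S ⇒ ToS   [S → T o S]
ToS ⇒ oPoS   [T → o P]
oPoS ⇒ oVVpoS   [P → V V p]
oVVpoS ⇒ oSSVpoS   [V → S S]
oSSVpoS ⇒ oToSSVpoS   [S → T o S]
oToSSVpoS ⇒ ohoSSVpoS   [T → h]
ohoSSVpoS ⇒ ohooSVpoS   [S → o]
ohooSVpoS ⇒ ohoooVpoS   [S → o]
ohoooVpoS ⇒ ohoooopoS   [V → o]
ohoooopoS ⇒ ohoooopoo   [S → o]

S ⇒ ToS ⇒ oPoS ⇒ oVVpoS ⇒ oSSVpoS ⇒ oToSSVpoS ⇒ ohoSSVpoS ⇒ ohooSVpoS ⇒ ohoooVpoS ⇒ ohoooopoS ⇒ ohoooopoo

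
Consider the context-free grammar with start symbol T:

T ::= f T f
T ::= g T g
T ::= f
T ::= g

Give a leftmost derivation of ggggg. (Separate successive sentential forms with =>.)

T => gTg   [T ::= g T g]
gTg => ggTgg   [T ::= g T g]
ggTgg => ggggg   [T ::= g]

T => gTg => ggTgg => ggggg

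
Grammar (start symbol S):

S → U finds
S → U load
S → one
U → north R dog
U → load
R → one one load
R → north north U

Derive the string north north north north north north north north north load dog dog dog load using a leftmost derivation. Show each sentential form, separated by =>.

S => U load => north R dog load => north north north U dog load => north north north north R dog dog load => north north north north north north U dog dog load => north north north north north north north R dog dog dog load => north north north north north north north north north U dog dog dog load => north north north north north north north north north load dog dog dog load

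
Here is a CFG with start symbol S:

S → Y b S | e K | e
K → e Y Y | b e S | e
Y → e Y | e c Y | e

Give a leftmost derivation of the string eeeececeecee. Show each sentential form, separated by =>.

S => eK => eeYY => eeeYY => eeeecYY => eeeececYY => eeeececeYY => eeeececeecYY => eeeececeeceY => eeeececeecee

S => eK   [S → e K]
eK => eeYY   [K → e Y Y]
eeYY => eeeYY   [Y → e Y]
eeeYY => eeeecYY   [Y → e c Y]
eeeecYY => eeeececYY   [Y → e c Y]
eeeececYY => eeeececeYY   [Y → e Y]
eeeececeYY => eeeececeecYY   [Y → e c Y]
eeeececeecYY => eeeececeeceY   [Y → e]
eeeececeeceY => eeeececeecee   [Y → e]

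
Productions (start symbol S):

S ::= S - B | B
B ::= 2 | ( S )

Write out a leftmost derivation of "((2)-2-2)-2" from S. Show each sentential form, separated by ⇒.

S ⇒ S-B   [S ::= S - B]
S-B ⇒ B-B   [S ::= B]
B-B ⇒ (S)-B   [B ::= ( S )]
(S)-B ⇒ (S-B)-B   [S ::= S - B]
(S-B)-B ⇒ (S-B-B)-B   [S ::= S - B]
(S-B-B)-B ⇒ (B-B-B)-B   [S ::= B]
(B-B-B)-B ⇒ ((S)-B-B)-B   [B ::= ( S )]
((S)-B-B)-B ⇒ ((B)-B-B)-B   [S ::= B]
((B)-B-B)-B ⇒ ((2)-B-B)-B   [B ::= 2]
((2)-B-B)-B ⇒ ((2)-2-B)-B   [B ::= 2]
((2)-2-B)-B ⇒ ((2)-2-2)-B   [B ::= 2]
((2)-2-2)-B ⇒ ((2)-2-2)-2   [B ::= 2]

S ⇒ S-B ⇒ B-B ⇒ (S)-B ⇒ (S-B)-B ⇒ (S-B-B)-B ⇒ (B-B-B)-B ⇒ ((S)-B-B)-B ⇒ ((B)-B-B)-B ⇒ ((2)-B-B)-B ⇒ ((2)-2-B)-B ⇒ ((2)-2-2)-B ⇒ ((2)-2-2)-2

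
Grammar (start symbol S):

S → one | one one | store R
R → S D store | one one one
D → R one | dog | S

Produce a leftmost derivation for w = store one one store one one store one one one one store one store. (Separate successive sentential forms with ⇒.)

S ⇒ store R ⇒ store S D store ⇒ store one one D store ⇒ store one one R one store ⇒ store one one S D store one store ⇒ store one one store R D store one store ⇒ store one one store S D store D store one store ⇒ store one one store one D store D store one store ⇒ store one one store one S store D store one store ⇒ store one one store one one store D store one store ⇒ store one one store one one store R one store one store ⇒ store one one store one one store one one one one store one store

S ⇒ store R   [S → store R]
store R ⇒ store S D store   [R → S D store]
store S D store ⇒ store one one D store   [S → one one]
store one one D store ⇒ store one one R one store   [D → R one]
store one one R one store ⇒ store one one S D store one store   [R → S D store]
store one one S D store one store ⇒ store one one store R D store one store   [S → store R]
store one one store R D store one store ⇒ store one one store S D store D store one store   [R → S D store]
store one one store S D store D store one store ⇒ store one one store one D store D store one store   [S → one]
store one one store one D store D store one store ⇒ store one one store one S store D store one store   [D → S]
store one one store one S store D store one store ⇒ store one one store one one store D store one store   [S → one]
store one one store one one store D store one store ⇒ store one one store one one store R one store one store   [D → R one]
store one one store one one store R one store one store ⇒ store one one store one one store one one one one store one store   [R → one one one]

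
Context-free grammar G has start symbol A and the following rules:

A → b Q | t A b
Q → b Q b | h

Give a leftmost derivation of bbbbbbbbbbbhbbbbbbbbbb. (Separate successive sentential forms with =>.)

A => bQ   [A → b Q]
bQ => bbQb   [Q → b Q b]
bbQb => bbbQbb   [Q → b Q b]
bbbQbb => bbbbQbbb   [Q → b Q b]
bbbbQbbb => bbbbbQbbbb   [Q → b Q b]
bbbbbQbbbb => bbbbbbQbbbbb   [Q → b Q b]
bbbbbbQbbbbb => bbbbbbbQbbbbbb   [Q → b Q b]
bbbbbbbQbbbbbb => bbbbbbbbQbbbbbbb   [Q → b Q b]
bbbbbbbbQbbbbbbb => bbbbbbbbbQbbbbbbbb   [Q → b Q b]
bbbbbbbbbQbbbbbbbb => bbbbbbbbbbQbbbbbbbbb   [Q → b Q b]
bbbbbbbbbbQbbbbbbbbb => bbbbbbbbbbbQbbbbbbbbbb   [Q → b Q b]
bbbbbbbbbbbQbbbbbbbbbb => bbbbbbbbbbbhbbbbbbbbbb   [Q → h]

A => bQ => bbQb => bbbQbb => bbbbQbbb => bbbbbQbbbb => bbbbbbQbbbbb => bbbbbbbQbbbbbb => bbbbbbbbQbbbbbbb => bbbbbbbbbQbbbbbbbb => bbbbbbbbbbQbbbbbbbbb => bbbbbbbbbbbQbbbbbbbbbb => bbbbbbbbbbbhbbbbbbbbbb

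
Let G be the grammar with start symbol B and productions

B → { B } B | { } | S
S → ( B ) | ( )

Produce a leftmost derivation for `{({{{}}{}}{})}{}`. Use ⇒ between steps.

B⇒{B}B⇒{S}B⇒{(B)}B⇒{({B}B)}B⇒{({{B}B}B)}B⇒{({{{}}B}B)}B⇒{({{{}}{}}B)}B⇒{({{{}}{}}{})}B⇒{({{{}}{}}{})}{}

B ⇒ {B}B   [B → { B } B]
{B}B ⇒ {S}B   [B → S]
{S}B ⇒ {(B)}B   [S → ( B )]
{(B)}B ⇒ {({B}B)}B   [B → { B } B]
{({B}B)}B ⇒ {({{B}B}B)}B   [B → { B } B]
{({{B}B}B)}B ⇒ {({{{}}B}B)}B   [B → { }]
{({{{}}B}B)}B ⇒ {({{{}}{}}B)}B   [B → { }]
{({{{}}{}}B)}B ⇒ {({{{}}{}}{})}B   [B → { }]
{({{{}}{}}{})}B ⇒ {({{{}}{}}{})}{}   [B → { }]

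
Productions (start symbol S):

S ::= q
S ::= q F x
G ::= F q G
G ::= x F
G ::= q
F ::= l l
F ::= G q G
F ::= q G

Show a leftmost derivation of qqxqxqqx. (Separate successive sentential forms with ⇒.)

S⇒qFx⇒qqGx⇒qqxFx⇒qqxqGx⇒qqxqxFx⇒qqxqxqGx⇒qqxqxqqx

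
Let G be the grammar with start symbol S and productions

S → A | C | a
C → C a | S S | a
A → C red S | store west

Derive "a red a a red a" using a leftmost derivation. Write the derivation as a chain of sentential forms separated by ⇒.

S ⇒ A   [S → A]
A ⇒ C red S   [A → C red S]
C red S ⇒ a red S   [C → a]
a red S ⇒ a red A   [S → A]
a red A ⇒ a red C red S   [A → C red S]
a red C red S ⇒ a red C a red S   [C → C a]
a red C a red S ⇒ a red a a red S   [C → a]
a red a a red S ⇒ a red a a red a   [S → a]

S ⇒ A ⇒ C red S ⇒ a red S ⇒ a red A ⇒ a red C red S ⇒ a red C a red S ⇒ a red a a red S ⇒ a red a a red a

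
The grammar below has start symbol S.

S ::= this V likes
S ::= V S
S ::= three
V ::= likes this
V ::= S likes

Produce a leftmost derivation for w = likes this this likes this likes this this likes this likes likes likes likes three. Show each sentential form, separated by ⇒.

S ⇒ V S   [S ::= V S]
V S ⇒ likes this S   [V ::= likes this]
likes this S ⇒ likes this V S   [S ::= V S]
likes this V S ⇒ likes this S likes S   [V ::= S likes]
likes this S likes S ⇒ likes this this V likes likes S   [S ::= this V likes]
likes this this V likes likes S ⇒ likes this this S likes likes likes S   [V ::= S likes]
likes this this S likes likes likes S ⇒ likes this this V S likes likes likes S   [S ::= V S]
likes this this V S likes likes likes S ⇒ likes this this likes this S likes likes likes S   [V ::= likes this]
likes this this likes this S likes likes likes S ⇒ likes this this likes this V S likes likes likes S   [S ::= V S]
likes this this likes this V S likes likes likes S ⇒ likes this this likes this likes this S likes likes likes S   [V ::= likes this]
likes this this likes this likes this S likes likes likes S ⇒ likes this this likes this likes this this V likes likes likes likes S   [S ::= this V likes]
likes this this likes this likes this this V likes likes likes likes S ⇒ likes this this likes this likes this this likes this likes likes likes likes S   [V ::= likes this]
likes this this likes this likes this this likes this likes likes likes likes S ⇒ likes this this likes this likes this this likes this likes likes likes likes three   [S ::= three]

S ⇒ V S ⇒ likes this S ⇒ likes this V S ⇒ likes this S likes S ⇒ likes this this V likes likes S ⇒ likes this this S likes likes likes S ⇒ likes this this V S likes likes likes S ⇒ likes this this likes this S likes likes likes S ⇒ likes this this likes this V S likes likes likes S ⇒ likes this this likes this likes this S likes likes likes S ⇒ likes this this likes this likes this this V likes likes likes likes S ⇒ likes this this likes this likes this this likes this likes likes likes likes S ⇒ likes this this likes this likes this this likes this likes likes likes likes three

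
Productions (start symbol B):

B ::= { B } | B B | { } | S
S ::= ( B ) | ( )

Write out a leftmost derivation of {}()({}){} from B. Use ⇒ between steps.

B⇒BB⇒BBB⇒{}BB⇒{}BBB⇒{}SBB⇒{}()BB⇒{}()SB⇒{}()(B)B⇒{}()({})B⇒{}()({}){}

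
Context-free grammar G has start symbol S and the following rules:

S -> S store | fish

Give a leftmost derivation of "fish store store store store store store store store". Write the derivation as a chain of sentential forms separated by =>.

S => S store   [S -> S store]
S store => S store store   [S -> S store]
S store store => S store store store   [S -> S store]
S store store store => S store store store store   [S -> S store]
S store store store store => S store store store store store   [S -> S store]
S store store store store store => S store store store store store store   [S -> S store]
S store store store store store store => S store store store store store store store   [S -> S store]
S store store store store store store store => S store store store store store store store store   [S -> S store]
S store store store store store store store store => fish store store store store store store store store   [S -> fish]

S => S store => S store store => S store store store => S store store store store => S store store store store store => S store store store store store store => S store store store store store store store => S store store store store store store store store => fish store store store store store store store store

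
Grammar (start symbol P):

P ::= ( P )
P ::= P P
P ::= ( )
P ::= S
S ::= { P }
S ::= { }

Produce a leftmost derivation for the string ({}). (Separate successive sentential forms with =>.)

P => (P)   [P ::= ( P )]
(P) => (S)   [P ::= S]
(S) => ({})   [S ::= { }]

P=>(P)=>(S)=>({})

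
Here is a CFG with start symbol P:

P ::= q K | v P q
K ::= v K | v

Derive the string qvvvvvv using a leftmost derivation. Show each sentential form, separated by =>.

P => qK => qvK => qvvK => qvvvK => qvvvvK => qvvvvvK => qvvvvvv

P => qK   [P ::= q K]
qK => qvK   [K ::= v K]
qvK => qvvK   [K ::= v K]
qvvK => qvvvK   [K ::= v K]
qvvvK => qvvvvK   [K ::= v K]
qvvvvK => qvvvvvK   [K ::= v K]
qvvvvvK => qvvvvvv   [K ::= v]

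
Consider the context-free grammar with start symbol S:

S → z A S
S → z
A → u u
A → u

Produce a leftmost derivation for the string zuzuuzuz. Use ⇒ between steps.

S ⇒ zAS ⇒ zuS ⇒ zuzAS ⇒ zuzuuS ⇒ zuzuuzAS ⇒ zuzuuzuS ⇒ zuzuuzuz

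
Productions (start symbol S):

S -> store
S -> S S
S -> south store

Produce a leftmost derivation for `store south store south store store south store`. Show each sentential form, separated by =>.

S => S S => S S S => S S S S => S S S S S => store S S S S => store south store S S S => store south store south store S S => store south store south store store S => store south store south store store south store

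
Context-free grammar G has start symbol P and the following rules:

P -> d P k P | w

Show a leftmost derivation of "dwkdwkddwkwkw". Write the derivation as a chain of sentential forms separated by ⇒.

P ⇒ dPkP   [P -> d P k P]
dPkP ⇒ dwkP   [P -> w]
dwkP ⇒ dwkdPkP   [P -> d P k P]
dwkdPkP ⇒ dwkdwkP   [P -> w]
dwkdwkP ⇒ dwkdwkdPkP   [P -> d P k P]
dwkdwkdPkP ⇒ dwkdwkddPkPkP   [P -> d P k P]
dwkdwkddPkPkP ⇒ dwkdwkddwkPkP   [P -> w]
dwkdwkddwkPkP ⇒ dwkdwkddwkwkP   [P -> w]
dwkdwkddwkwkP ⇒ dwkdwkddwkwkw   [P -> w]

P⇒dPkP⇒dwkP⇒dwkdPkP⇒dwkdwkP⇒dwkdwkdPkP⇒dwkdwkddPkPkP⇒dwkdwkddwkPkP⇒dwkdwkddwkwkP⇒dwkdwkddwkwkw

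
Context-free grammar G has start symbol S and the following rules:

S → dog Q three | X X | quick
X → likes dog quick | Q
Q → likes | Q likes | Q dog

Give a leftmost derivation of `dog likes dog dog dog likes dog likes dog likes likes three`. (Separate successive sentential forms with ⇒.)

S ⇒ dog Q three   [S → dog Q three]
dog Q three ⇒ dog Q likes three   [Q → Q likes]
dog Q likes three ⇒ dog Q likes likes three   [Q → Q likes]
dog Q likes likes three ⇒ dog Q dog likes likes three   [Q → Q dog]
dog Q dog likes likes three ⇒ dog Q likes dog likes likes three   [Q → Q likes]
dog Q likes dog likes likes three ⇒ dog Q dog likes dog likes likes three   [Q → Q dog]
dog Q dog likes dog likes likes three ⇒ dog Q likes dog likes dog likes likes three   [Q → Q likes]
dog Q likes dog likes dog likes likes three ⇒ dog Q dog likes dog likes dog likes likes three   [Q → Q dog]
dog Q dog likes dog likes dog likes likes three ⇒ dog Q dog dog likes dog likes dog likes likes three   [Q → Q dog]
dog Q dog dog likes dog likes dog likes likes three ⇒ dog Q dog dog dog likes dog likes dog likes likes three   [Q → Q dog]
dog Q dog dog dog likes dog likes dog likes likes three ⇒ dog likes dog dog dog likes dog likes dog likes likes three   [Q → likes]

S ⇒ dog Q three ⇒ dog Q likes three ⇒ dog Q likes likes three ⇒ dog Q dog likes likes three ⇒ dog Q likes dog likes likes three ⇒ dog Q dog likes dog likes likes three ⇒ dog Q likes dog likes dog likes likes three ⇒ dog Q dog likes dog likes dog likes likes three ⇒ dog Q dog dog likes dog likes dog likes likes three ⇒ dog Q dog dog dog likes dog likes dog likes likes three ⇒ dog likes dog dog dog likes dog likes dog likes likes three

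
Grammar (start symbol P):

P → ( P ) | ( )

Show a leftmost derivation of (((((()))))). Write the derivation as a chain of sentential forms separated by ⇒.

P ⇒ (P)   [P → ( P )]
(P) ⇒ ((P))   [P → ( P )]
((P)) ⇒ (((P)))   [P → ( P )]
(((P))) ⇒ ((((P))))   [P → ( P )]
((((P)))) ⇒ (((((P)))))   [P → ( P )]
(((((P))))) ⇒ (((((())))))   [P → ( )]

P ⇒ (P) ⇒ ((P)) ⇒ (((P))) ⇒ ((((P)))) ⇒ (((((P))))) ⇒ (((((())))))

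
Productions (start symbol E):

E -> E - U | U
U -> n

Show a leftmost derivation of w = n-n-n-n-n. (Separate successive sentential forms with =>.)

E => E-U => E-U-U => E-U-U-U => E-U-U-U-U => U-U-U-U-U => n-U-U-U-U => n-n-U-U-U => n-n-n-U-U => n-n-n-n-U => n-n-n-n-n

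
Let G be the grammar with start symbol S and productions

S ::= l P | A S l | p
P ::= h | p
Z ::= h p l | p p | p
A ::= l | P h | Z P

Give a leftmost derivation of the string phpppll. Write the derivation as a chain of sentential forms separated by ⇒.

S ⇒ ASl   [S ::= A S l]
ASl ⇒ PhSl   [A ::= P h]
PhSl ⇒ phSl   [P ::= p]
phSl ⇒ phASll   [S ::= A S l]
phASll ⇒ phZPSll   [A ::= Z P]
phZPSll ⇒ phpPSll   [Z ::= p]
phpPSll ⇒ phppSll   [P ::= p]
phppSll ⇒ phpppll   [S ::= p]

S ⇒ ASl ⇒ PhSl ⇒ phSl ⇒ phASll ⇒ phZPSll ⇒ phpPSll ⇒ phppSll ⇒ phpppll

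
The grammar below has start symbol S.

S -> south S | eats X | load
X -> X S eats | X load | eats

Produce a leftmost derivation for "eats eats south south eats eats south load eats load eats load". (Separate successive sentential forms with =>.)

S => eats X => eats X load => eats X S eats load => eats eats S eats load => eats eats south S eats load => eats eats south south S eats load => eats eats south south eats X eats load => eats eats south south eats X load eats load => eats eats south south eats X S eats load eats load => eats eats south south eats eats S eats load eats load => eats eats south south eats eats south S eats load eats load => eats eats south south eats eats south load eats load eats load

S => eats X   [S -> eats X]
eats X => eats X load   [X -> X load]
eats X load => eats X S eats load   [X -> X S eats]
eats X S eats load => eats eats S eats load   [X -> eats]
eats eats S eats load => eats eats south S eats load   [S -> south S]
eats eats south S eats load => eats eats south south S eats load   [S -> south S]
eats eats south south S eats load => eats eats south south eats X eats load   [S -> eats X]
eats eats south south eats X eats load => eats eats south south eats X load eats load   [X -> X load]
eats eats south south eats X load eats load => eats eats south south eats X S eats load eats load   [X -> X S eats]
eats eats south south eats X S eats load eats load => eats eats south south eats eats S eats load eats load   [X -> eats]
eats eats south south eats eats S eats load eats load => eats eats south south eats eats south S eats load eats load   [S -> south S]
eats eats south south eats eats south S eats load eats load => eats eats south south eats eats south load eats load eats load   [S -> load]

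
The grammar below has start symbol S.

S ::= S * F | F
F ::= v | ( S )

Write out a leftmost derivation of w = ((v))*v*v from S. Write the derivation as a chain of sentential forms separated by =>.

S => S*F => S*F*F => F*F*F => (S)*F*F => (F)*F*F => ((S))*F*F => ((F))*F*F => ((v))*F*F => ((v))*v*F => ((v))*v*v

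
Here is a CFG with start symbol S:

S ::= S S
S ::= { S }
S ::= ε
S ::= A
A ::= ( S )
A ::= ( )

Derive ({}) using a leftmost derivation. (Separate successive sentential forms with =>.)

S => SS => SSS => ASS => (S)SS => (SS)SS => (SSS)SS => ({S}SS)SS => ({}SS)SS => ({}S)SS => ({})SS => ({})S => ({})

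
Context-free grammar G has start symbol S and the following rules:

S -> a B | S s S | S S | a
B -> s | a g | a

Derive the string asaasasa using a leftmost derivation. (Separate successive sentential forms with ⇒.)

S ⇒ SsS ⇒ SsSsS ⇒ SSsSsS ⇒ SsSSsSsS ⇒ asSSsSsS ⇒ asaSsSsS ⇒ asaasSsS ⇒ asaasasS ⇒ asaasasa

S ⇒ SsS   [S -> S s S]
SsS ⇒ SsSsS   [S -> S s S]
SsSsS ⇒ SSsSsS   [S -> S S]
SSsSsS ⇒ SsSSsSsS   [S -> S s S]
SsSSsSsS ⇒ asSSsSsS   [S -> a]
asSSsSsS ⇒ asaSsSsS   [S -> a]
asaSsSsS ⇒ asaasSsS   [S -> a]
asaasSsS ⇒ asaasasS   [S -> a]
asaasasS ⇒ asaasasa   [S -> a]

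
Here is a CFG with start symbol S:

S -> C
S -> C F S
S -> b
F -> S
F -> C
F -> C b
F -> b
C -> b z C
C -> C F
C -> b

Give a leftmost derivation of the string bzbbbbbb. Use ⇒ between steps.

S ⇒ CFS   [S -> C F S]
CFS ⇒ CFFS   [C -> C F]
CFFS ⇒ bzCFFS   [C -> b z C]
bzCFFS ⇒ bzCFFFS   [C -> C F]
bzCFFFS ⇒ bzCFFFFS   [C -> C F]
bzCFFFFS ⇒ bzbFFFFS   [C -> b]
bzbFFFFS ⇒ bzbSFFFS   [F -> S]
bzbSFFFS ⇒ bzbbFFFS   [S -> b]
bzbbFFFS ⇒ bzbbbFFS   [F -> b]
bzbbbFFS ⇒ bzbbbbFS   [F -> b]
bzbbbbFS ⇒ bzbbbbbS   [F -> b]
bzbbbbbS ⇒ bzbbbbbb   [S -> b]

S ⇒ CFS ⇒ CFFS ⇒ bzCFFS ⇒ bzCFFFS ⇒ bzCFFFFS ⇒ bzbFFFFS ⇒ bzbSFFFS ⇒ bzbbFFFS ⇒ bzbbbFFS ⇒ bzbbbbFS ⇒ bzbbbbbS ⇒ bzbbbbbb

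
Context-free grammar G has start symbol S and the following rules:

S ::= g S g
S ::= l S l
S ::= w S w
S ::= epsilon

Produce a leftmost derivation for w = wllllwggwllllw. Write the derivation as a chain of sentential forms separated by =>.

S => wSw => wlSlw => wllSllw => wlllSlllw => wllllSllllw => wllllwSwllllw => wllllwgSgwllllw => wllllwggwllllw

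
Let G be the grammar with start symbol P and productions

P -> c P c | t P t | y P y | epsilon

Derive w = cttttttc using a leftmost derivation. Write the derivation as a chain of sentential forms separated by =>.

P => cPc => ctPtc => cttPttc => ctttPtttc => cttttttc

P => cPc   [P -> c P c]
cPc => ctPtc   [P -> t P t]
ctPtc => cttPttc   [P -> t P t]
cttPttc => ctttPtttc   [P -> t P t]
ctttPtttc => cttttttc   [P -> epsilon]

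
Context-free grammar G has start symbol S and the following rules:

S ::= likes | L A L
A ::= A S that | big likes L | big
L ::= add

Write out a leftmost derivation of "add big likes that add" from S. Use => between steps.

S => L A L => add A L => add A S that L => add big S that L => add big likes that L => add big likes that add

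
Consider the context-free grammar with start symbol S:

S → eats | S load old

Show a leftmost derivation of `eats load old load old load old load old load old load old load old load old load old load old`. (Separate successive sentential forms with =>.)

S => S load old => S load old load old => S load old load old load old => S load old load old load old load old => S load old load old load old load old load old => S load old load old load old load old load old load old => S load old load old load old load old load old load old load old => S load old load old load old load old load old load old load old load old => S load old load old load old load old load old load old load old load old load old => S load old load old load old load old load old load old load old load old load old load old => eats load old load old load old load old load old load old load old load old load old load old

S => S load old   [S → S load old]
S load old => S load old load old   [S → S load old]
S load old load old => S load old load old load old   [S → S load old]
S load old load old load old => S load old load old load old load old   [S → S load old]
S load old load old load old load old => S load old load old load old load old load old   [S → S load old]
S load old load old load old load old load old => S load old load old load old load old load old load old   [S → S load old]
S load old load old load old load old load old load old => S load old load old load old load old load old load old load old   [S → S load old]
S load old load old load old load old load old load old load old => S load old load old load old load old load old load old load old load old   [S → S load old]
S load old load old load old load old load old load old load old load old => S load old load old load old load old load old load old load old load old load old   [S → S load old]
S load old load old load old load old load old load old load old load old load old => S load old load old load old load old load old load old load old load old load old load old   [S → S load old]
S load old load old load old load old load old load old load old load old load old load old => eats load old load old load old load old load old load old load old load old load old load old   [S → eats]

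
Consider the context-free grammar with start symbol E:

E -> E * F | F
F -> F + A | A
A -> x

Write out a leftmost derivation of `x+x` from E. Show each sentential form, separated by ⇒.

E⇒F⇒F+A⇒A+A⇒x+A⇒x+x

E ⇒ F   [E -> F]
F ⇒ F+A   [F -> F + A]
F+A ⇒ A+A   [F -> A]
A+A ⇒ x+A   [A -> x]
x+A ⇒ x+x   [A -> x]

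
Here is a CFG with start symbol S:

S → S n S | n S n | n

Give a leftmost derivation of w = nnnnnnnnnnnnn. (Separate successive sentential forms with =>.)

S => nSn   [S → n S n]
nSn => nSnSn   [S → S n S]
nSnSn => nSnSnSn   [S → S n S]
nSnSnSn => nSnSnSnSn   [S → S n S]
nSnSnSnSn => nSnSnSnSnSn   [S → S n S]
nSnSnSnSnSn => nSnSnSnSnSnSn   [S → S n S]
nSnSnSnSnSnSn => nnnSnSnSnSnSn   [S → n]
nnnSnSnSnSnSn => nnnnnSnSnSnSn   [S → n]
nnnnnSnSnSnSn => nnnnnnnSnSnSn   [S → n]
nnnnnnnSnSnSn => nnnnnnnnnSnSn   [S → n]
nnnnnnnnnSnSn => nnnnnnnnnnnSn   [S → n]
nnnnnnnnnnnSn => nnnnnnnnnnnnn   [S → n]

S => nSn => nSnSn => nSnSnSn => nSnSnSnSn => nSnSnSnSnSn => nSnSnSnSnSnSn => nnnSnSnSnSnSn => nnnnnSnSnSnSn => nnnnnnnSnSnSn => nnnnnnnnnSnSn => nnnnnnnnnnnSn => nnnnnnnnnnnnn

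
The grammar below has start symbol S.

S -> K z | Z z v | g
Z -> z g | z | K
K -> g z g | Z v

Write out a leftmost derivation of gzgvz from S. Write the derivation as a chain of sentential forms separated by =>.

S => Kz   [S -> K z]
Kz => Zvz   [K -> Z v]
Zvz => Kvz   [Z -> K]
Kvz => gzgvz   [K -> g z g]

S => Kz => Zvz => Kvz => gzgvz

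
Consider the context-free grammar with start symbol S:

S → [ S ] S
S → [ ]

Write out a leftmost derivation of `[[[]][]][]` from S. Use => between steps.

S=>[S]S=>[[S]S]S=>[[[]]S]S=>[[[]][]]S=>[[[]][]][]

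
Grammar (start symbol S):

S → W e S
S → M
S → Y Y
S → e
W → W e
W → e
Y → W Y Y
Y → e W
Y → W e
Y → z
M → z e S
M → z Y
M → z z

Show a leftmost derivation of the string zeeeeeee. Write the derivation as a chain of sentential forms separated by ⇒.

S ⇒ M ⇒ zY ⇒ zeW ⇒ zeWe ⇒ zeWee ⇒ zeWeee ⇒ zeWeeee ⇒ zeWeeeee ⇒ zeeeeeee

S ⇒ M   [S → M]
M ⇒ zY   [M → z Y]
zY ⇒ zeW   [Y → e W]
zeW ⇒ zeWe   [W → W e]
zeWe ⇒ zeWee   [W → W e]
zeWee ⇒ zeWeee   [W → W e]
zeWeee ⇒ zeWeeee   [W → W e]
zeWeeee ⇒ zeWeeeee   [W → W e]
zeWeeeee ⇒ zeeeeeee   [W → e]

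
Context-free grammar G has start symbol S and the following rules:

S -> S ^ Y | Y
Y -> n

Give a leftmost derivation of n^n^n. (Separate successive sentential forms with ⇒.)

S ⇒ S^Y ⇒ S^Y^Y ⇒ Y^Y^Y ⇒ n^Y^Y ⇒ n^n^Y ⇒ n^n^n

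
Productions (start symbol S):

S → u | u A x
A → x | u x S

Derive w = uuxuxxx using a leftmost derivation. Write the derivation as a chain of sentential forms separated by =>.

S => uAx   [S → u A x]
uAx => uuxSx   [A → u x S]
uuxSx => uuxuAxx   [S → u A x]
uuxuAxx => uuxuxxx   [A → x]

S => uAx => uuxSx => uuxuAxx => uuxuxxx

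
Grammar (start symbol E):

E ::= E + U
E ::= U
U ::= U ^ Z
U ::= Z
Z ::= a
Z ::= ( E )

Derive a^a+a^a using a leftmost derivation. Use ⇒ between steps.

E ⇒ E+U ⇒ U+U ⇒ U^Z+U ⇒ Z^Z+U ⇒ a^Z+U ⇒ a^a+U ⇒ a^a+U^Z ⇒ a^a+Z^Z ⇒ a^a+a^Z ⇒ a^a+a^a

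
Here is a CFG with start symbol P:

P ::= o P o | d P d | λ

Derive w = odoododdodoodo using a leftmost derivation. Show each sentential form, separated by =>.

P => oPo => odPdo => odoPodo => odooPoodo => odoodPdoodo => odoodoPodoodo => odoododPdodoodo => odoododdodoodo

P => oPo   [P ::= o P o]
oPo => odPdo   [P ::= d P d]
odPdo => odoPodo   [P ::= o P o]
odoPodo => odooPoodo   [P ::= o P o]
odooPoodo => odoodPdoodo   [P ::= d P d]
odoodPdoodo => odoodoPodoodo   [P ::= o P o]
odoodoPodoodo => odoododPdodoodo   [P ::= d P d]
odoododPdodoodo => odoododdodoodo   [P ::= λ]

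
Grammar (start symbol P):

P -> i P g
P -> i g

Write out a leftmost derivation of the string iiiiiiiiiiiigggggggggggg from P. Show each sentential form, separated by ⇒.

P ⇒ iPg ⇒ iiPgg ⇒ iiiPggg ⇒ iiiiPgggg ⇒ iiiiiPggggg ⇒ iiiiiiPgggggg ⇒ iiiiiiiPggggggg ⇒ iiiiiiiiPgggggggg ⇒ iiiiiiiiiPggggggggg ⇒ iiiiiiiiiiPgggggggggg ⇒ iiiiiiiiiiiPggggggggggg ⇒ iiiiiiiiiiiigggggggggggg

P ⇒ iPg   [P -> i P g]
iPg ⇒ iiPgg   [P -> i P g]
iiPgg ⇒ iiiPggg   [P -> i P g]
iiiPggg ⇒ iiiiPgggg   [P -> i P g]
iiiiPgggg ⇒ iiiiiPggggg   [P -> i P g]
iiiiiPggggg ⇒ iiiiiiPgggggg   [P -> i P g]
iiiiiiPgggggg ⇒ iiiiiiiPggggggg   [P -> i P g]
iiiiiiiPggggggg ⇒ iiiiiiiiPgggggggg   [P -> i P g]
iiiiiiiiPgggggggg ⇒ iiiiiiiiiPggggggggg   [P -> i P g]
iiiiiiiiiPggggggggg ⇒ iiiiiiiiiiPgggggggggg   [P -> i P g]
iiiiiiiiiiPgggggggggg ⇒ iiiiiiiiiiiPggggggggggg   [P -> i P g]
iiiiiiiiiiiPggggggggggg ⇒ iiiiiiiiiiiigggggggggggg   [P -> i g]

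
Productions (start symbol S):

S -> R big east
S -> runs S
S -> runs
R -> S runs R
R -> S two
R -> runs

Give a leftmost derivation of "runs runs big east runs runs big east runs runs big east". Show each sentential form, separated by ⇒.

S ⇒ runs S ⇒ runs R big east ⇒ runs S runs R big east ⇒ runs R big east runs R big east ⇒ runs S runs R big east runs R big east ⇒ runs R big east runs R big east runs R big east ⇒ runs runs big east runs R big east runs R big east ⇒ runs runs big east runs runs big east runs R big east ⇒ runs runs big east runs runs big east runs runs big east

S ⇒ runs S   [S -> runs S]
runs S ⇒ runs R big east   [S -> R big east]
runs R big east ⇒ runs S runs R big east   [R -> S runs R]
runs S runs R big east ⇒ runs R big east runs R big east   [S -> R big east]
runs R big east runs R big east ⇒ runs S runs R big east runs R big east   [R -> S runs R]
runs S runs R big east runs R big east ⇒ runs R big east runs R big east runs R big east   [S -> R big east]
runs R big east runs R big east runs R big east ⇒ runs runs big east runs R big east runs R big east   [R -> runs]
runs runs big east runs R big east runs R big east ⇒ runs runs big east runs runs big east runs R big east   [R -> runs]
runs runs big east runs runs big east runs R big east ⇒ runs runs big east runs runs big east runs runs big east   [R -> runs]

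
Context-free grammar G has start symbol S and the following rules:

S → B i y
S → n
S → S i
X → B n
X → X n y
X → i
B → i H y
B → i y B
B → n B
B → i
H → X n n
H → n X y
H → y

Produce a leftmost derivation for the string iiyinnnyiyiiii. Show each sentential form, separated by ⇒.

S ⇒ Si ⇒ Sii ⇒ Siii ⇒ Siiii ⇒ Biyiiii ⇒ iHyiyiiii ⇒ iXnnyiyiiii ⇒ iBnnnyiyiiii ⇒ iiyBnnnyiyiiii ⇒ iiyinnnyiyiiii

S ⇒ Si   [S → S i]
Si ⇒ Sii   [S → S i]
Sii ⇒ Siii   [S → S i]
Siii ⇒ Siiii   [S → S i]
Siiii ⇒ Biyiiii   [S → B i y]
Biyiiii ⇒ iHyiyiiii   [B → i H y]
iHyiyiiii ⇒ iXnnyiyiiii   [H → X n n]
iXnnyiyiiii ⇒ iBnnnyiyiiii   [X → B n]
iBnnnyiyiiii ⇒ iiyBnnnyiyiiii   [B → i y B]
iiyBnnnyiyiiii ⇒ iiyinnnyiyiiii   [B → i]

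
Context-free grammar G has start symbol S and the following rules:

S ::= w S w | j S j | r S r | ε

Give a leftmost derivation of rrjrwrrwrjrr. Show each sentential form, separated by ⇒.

S⇒rSr⇒rrSrr⇒rrjSjrr⇒rrjrSrjrr⇒rrjrwSwrjrr⇒rrjrwrSrwrjrr⇒rrjrwrrwrjrr

S ⇒ rSr   [S ::= r S r]
rSr ⇒ rrSrr   [S ::= r S r]
rrSrr ⇒ rrjSjrr   [S ::= j S j]
rrjSjrr ⇒ rrjrSrjrr   [S ::= r S r]
rrjrSrjrr ⇒ rrjrwSwrjrr   [S ::= w S w]
rrjrwSwrjrr ⇒ rrjrwrSrwrjrr   [S ::= r S r]
rrjrwrSrwrjrr ⇒ rrjrwrrwrjrr   [S ::= ε]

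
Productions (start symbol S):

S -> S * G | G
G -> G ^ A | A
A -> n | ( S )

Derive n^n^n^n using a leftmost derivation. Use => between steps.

S => G => G^A => G^A^A => G^A^A^A => A^A^A^A => n^A^A^A => n^n^A^A => n^n^n^A => n^n^n^n

S => G   [S -> G]
G => G^A   [G -> G ^ A]
G^A => G^A^A   [G -> G ^ A]
G^A^A => G^A^A^A   [G -> G ^ A]
G^A^A^A => A^A^A^A   [G -> A]
A^A^A^A => n^A^A^A   [A -> n]
n^A^A^A => n^n^A^A   [A -> n]
n^n^A^A => n^n^n^A   [A -> n]
n^n^n^A => n^n^n^n   [A -> n]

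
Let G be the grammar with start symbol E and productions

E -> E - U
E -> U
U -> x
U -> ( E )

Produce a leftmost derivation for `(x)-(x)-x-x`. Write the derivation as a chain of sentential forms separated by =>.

E=>E-U=>E-U-U=>E-U-U-U=>U-U-U-U=>(E)-U-U-U=>(U)-U-U-U=>(x)-U-U-U=>(x)-(E)-U-U=>(x)-(U)-U-U=>(x)-(x)-U-U=>(x)-(x)-x-U=>(x)-(x)-x-x

E => E-U   [E -> E - U]
E-U => E-U-U   [E -> E - U]
E-U-U => E-U-U-U   [E -> E - U]
E-U-U-U => U-U-U-U   [E -> U]
U-U-U-U => (E)-U-U-U   [U -> ( E )]
(E)-U-U-U => (U)-U-U-U   [E -> U]
(U)-U-U-U => (x)-U-U-U   [U -> x]
(x)-U-U-U => (x)-(E)-U-U   [U -> ( E )]
(x)-(E)-U-U => (x)-(U)-U-U   [E -> U]
(x)-(U)-U-U => (x)-(x)-U-U   [U -> x]
(x)-(x)-U-U => (x)-(x)-x-U   [U -> x]
(x)-(x)-x-U => (x)-(x)-x-x   [U -> x]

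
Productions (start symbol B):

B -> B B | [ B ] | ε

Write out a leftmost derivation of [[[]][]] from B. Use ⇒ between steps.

B ⇒ [B]   [B -> [ B ]]
[B] ⇒ [BB]   [B -> B B]
[BB] ⇒ [BBB]   [B -> B B]
[BBB] ⇒ [[B]BB]   [B -> [ B ]]
[[B]BB] ⇒ [[[B]]BB]   [B -> [ B ]]
[[[B]]BB] ⇒ [[[]]BB]   [B -> ε]
[[[]]BB] ⇒ [[[]][B]B]   [B -> [ B ]]
[[[]][B]B] ⇒ [[[]][]B]   [B -> ε]
[[[]][]B] ⇒ [[[]][]]   [B -> ε]

B⇒[B]⇒[BB]⇒[BBB]⇒[[B]BB]⇒[[[B]]BB]⇒[[[]]BB]⇒[[[]][B]B]⇒[[[]][]B]⇒[[[]][]]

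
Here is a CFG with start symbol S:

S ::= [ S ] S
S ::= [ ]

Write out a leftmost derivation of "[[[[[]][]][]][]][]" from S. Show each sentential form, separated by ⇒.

S ⇒ [S]S ⇒ [[S]S]S ⇒ [[[S]S]S]S ⇒ [[[[S]S]S]S]S ⇒ [[[[[]]S]S]S]S ⇒ [[[[[]][]]S]S]S ⇒ [[[[[]][]][]]S]S ⇒ [[[[[]][]][]][]]S ⇒ [[[[[]][]][]][]][]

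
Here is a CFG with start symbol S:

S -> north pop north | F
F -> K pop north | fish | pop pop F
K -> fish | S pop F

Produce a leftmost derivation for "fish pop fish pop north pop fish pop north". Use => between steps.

S => F   [S -> F]
F => K pop north   [F -> K pop north]
K pop north => S pop F pop north   [K -> S pop F]
S pop F pop north => F pop F pop north   [S -> F]
F pop F pop north => K pop north pop F pop north   [F -> K pop north]
K pop north pop F pop north => S pop F pop north pop F pop north   [K -> S pop F]
S pop F pop north pop F pop north => F pop F pop north pop F pop north   [S -> F]
F pop F pop north pop F pop north => fish pop F pop north pop F pop north   [F -> fish]
fish pop F pop north pop F pop north => fish pop fish pop north pop F pop north   [F -> fish]
fish pop fish pop north pop F pop north => fish pop fish pop north pop fish pop north   [F -> fish]

S => F => K pop north => S pop F pop north => F pop F pop north => K pop north pop F pop north => S pop F pop north pop F pop north => F pop F pop north pop F pop north => fish pop F pop north pop F pop north => fish pop fish pop north pop F pop north => fish pop fish pop north pop fish pop north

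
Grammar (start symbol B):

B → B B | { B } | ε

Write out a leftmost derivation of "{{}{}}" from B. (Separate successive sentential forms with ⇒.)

B⇒{B}⇒{BB}⇒{BBB}⇒{{B}BB}⇒{{}BB}⇒{{}{B}B}⇒{{}{}B}⇒{{}{}}

B ⇒ {B}   [B → { B }]
{B} ⇒ {BB}   [B → B B]
{BB} ⇒ {BBB}   [B → B B]
{BBB} ⇒ {{B}BB}   [B → { B }]
{{B}BB} ⇒ {{}BB}   [B → ε]
{{}BB} ⇒ {{}{B}B}   [B → { B }]
{{}{B}B} ⇒ {{}{}B}   [B → ε]
{{}{}B} ⇒ {{}{}}   [B → ε]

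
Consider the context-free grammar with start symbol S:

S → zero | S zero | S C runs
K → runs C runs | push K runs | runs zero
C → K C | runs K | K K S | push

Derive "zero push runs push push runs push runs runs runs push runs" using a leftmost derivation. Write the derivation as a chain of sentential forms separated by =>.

S => S C runs => S C runs C runs => zero C runs C runs => zero push runs C runs => zero push runs K C runs => zero push runs push K runs C runs => zero push runs push push K runs runs C runs => zero push runs push push runs C runs runs runs C runs => zero push runs push push runs push runs runs runs C runs => zero push runs push push runs push runs runs runs push runs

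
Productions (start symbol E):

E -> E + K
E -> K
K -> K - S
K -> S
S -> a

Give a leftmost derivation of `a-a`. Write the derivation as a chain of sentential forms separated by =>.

E => K => K-S => S-S => a-S => a-a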